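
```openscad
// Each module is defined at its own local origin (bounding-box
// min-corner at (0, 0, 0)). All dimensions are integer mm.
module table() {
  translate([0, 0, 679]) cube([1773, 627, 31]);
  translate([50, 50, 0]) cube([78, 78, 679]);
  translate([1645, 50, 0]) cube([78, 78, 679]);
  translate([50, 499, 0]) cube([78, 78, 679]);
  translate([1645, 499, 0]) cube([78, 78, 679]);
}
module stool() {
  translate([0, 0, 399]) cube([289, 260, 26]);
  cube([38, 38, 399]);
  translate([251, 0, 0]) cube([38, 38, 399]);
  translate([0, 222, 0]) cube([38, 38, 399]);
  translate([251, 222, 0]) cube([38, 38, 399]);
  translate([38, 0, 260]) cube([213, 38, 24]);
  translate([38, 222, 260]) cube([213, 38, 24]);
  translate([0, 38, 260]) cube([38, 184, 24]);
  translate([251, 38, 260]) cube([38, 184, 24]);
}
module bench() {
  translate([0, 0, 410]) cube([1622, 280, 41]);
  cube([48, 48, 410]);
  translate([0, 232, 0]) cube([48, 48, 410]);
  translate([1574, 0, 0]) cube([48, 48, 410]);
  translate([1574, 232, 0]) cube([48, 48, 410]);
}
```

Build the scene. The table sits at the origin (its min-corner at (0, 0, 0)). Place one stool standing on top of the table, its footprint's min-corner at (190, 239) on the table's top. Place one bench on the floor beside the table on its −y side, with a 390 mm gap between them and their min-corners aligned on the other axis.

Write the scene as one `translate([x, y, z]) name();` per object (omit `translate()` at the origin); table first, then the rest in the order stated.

table();
translate([190, 239, 710]) stool();
translate([0, -670, 0]) bench();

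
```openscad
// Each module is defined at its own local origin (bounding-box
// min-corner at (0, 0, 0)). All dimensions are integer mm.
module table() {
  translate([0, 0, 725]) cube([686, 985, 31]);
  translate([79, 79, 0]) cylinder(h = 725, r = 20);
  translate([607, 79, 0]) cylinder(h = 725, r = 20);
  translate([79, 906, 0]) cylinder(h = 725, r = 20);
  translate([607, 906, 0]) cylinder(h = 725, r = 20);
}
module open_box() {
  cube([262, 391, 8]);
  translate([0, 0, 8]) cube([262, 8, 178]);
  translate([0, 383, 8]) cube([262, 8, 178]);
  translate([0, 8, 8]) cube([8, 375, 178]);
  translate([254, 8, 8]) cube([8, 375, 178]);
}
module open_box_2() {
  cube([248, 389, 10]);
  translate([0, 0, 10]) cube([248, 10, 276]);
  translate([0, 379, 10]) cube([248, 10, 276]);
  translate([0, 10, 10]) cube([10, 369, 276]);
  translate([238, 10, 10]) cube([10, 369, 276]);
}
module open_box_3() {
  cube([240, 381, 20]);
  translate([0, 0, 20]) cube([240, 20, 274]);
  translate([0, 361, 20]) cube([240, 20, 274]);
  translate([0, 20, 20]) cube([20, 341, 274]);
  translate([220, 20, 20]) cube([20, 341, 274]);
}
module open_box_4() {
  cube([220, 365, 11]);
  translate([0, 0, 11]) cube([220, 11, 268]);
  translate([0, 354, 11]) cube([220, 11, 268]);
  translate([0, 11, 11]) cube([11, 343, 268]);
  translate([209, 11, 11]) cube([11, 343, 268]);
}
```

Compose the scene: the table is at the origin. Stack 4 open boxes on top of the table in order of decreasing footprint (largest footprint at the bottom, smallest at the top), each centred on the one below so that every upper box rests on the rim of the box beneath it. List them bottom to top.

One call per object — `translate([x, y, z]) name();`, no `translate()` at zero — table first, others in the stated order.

table();
translate([212, 297, 756]) open_box();
translate([219, 298, 942]) open_box_2();
translate([223, 302, 1228]) open_box_3();
translate([233, 310, 1522]) open_box_4();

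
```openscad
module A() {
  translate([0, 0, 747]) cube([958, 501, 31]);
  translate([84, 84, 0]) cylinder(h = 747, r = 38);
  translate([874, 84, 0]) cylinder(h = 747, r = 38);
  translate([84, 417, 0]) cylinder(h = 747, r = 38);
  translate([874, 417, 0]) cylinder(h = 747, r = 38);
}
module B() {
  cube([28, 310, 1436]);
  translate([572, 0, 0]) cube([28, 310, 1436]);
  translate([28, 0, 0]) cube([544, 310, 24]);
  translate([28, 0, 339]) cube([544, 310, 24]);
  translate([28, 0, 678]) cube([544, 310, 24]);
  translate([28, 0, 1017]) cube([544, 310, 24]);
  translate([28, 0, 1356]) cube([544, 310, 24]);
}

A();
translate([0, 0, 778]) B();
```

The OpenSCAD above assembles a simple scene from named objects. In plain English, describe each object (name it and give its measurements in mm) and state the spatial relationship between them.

A is a table: top 958 mm (x) × 501 mm (y), 31 mm thick, upper face at z = 778 mm, on four round legs of 76 mm diameter, each leg's bounding box inset 46 mm from the nearest pair of top edges, running from z = 0 to the bottom of the top.

B is an open bookshelf. Two side panels, each 28 mm thick, 310 mm deep and 1436 mm tall, stand 600 mm apart (outside-to-outside). Between them sit 5 shelves, each 24 mm thick and 310 mm deep, spanning the full gap between the sides. The bottom shelf rests on the floor (its underside at z = 0) and the clear gap between one shelf's top and the next shelf's underside is 315 mm.

The bookshelf is on top of the table.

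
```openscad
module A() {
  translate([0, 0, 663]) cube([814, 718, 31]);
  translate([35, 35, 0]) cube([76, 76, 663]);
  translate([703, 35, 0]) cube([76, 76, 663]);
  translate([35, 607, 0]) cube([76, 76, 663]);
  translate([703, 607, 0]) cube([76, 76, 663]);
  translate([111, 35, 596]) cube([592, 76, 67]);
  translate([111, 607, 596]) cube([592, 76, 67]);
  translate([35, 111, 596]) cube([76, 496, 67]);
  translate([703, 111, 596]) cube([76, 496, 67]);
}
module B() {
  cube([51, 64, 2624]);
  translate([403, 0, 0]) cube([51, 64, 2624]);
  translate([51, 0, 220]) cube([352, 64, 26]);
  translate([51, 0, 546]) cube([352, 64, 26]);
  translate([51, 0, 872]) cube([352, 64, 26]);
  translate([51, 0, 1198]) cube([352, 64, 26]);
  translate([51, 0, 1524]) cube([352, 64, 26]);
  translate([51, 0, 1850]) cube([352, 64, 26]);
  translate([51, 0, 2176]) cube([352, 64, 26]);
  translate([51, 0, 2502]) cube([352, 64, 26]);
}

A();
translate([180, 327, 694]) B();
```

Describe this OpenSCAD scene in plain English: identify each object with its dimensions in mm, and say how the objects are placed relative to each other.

A is a rectangular dining table. The top is 814×718×31 mm with its upper surface at z = 694 mm. It stands on four 76×76 mm square legs, each inset 35 mm from the nearest pair of top edges, running from the floor to the underside of the top. Four apron rails, 76 mm thick and 67 mm tall, run between adjacent legs with their top edges flush with the underside of the top and their outer faces flush with the legs' outer faces.

B is a wooden ladder with two side rails of 51×64 mm section and 2624 mm height, set 454 mm apart overall. Between them run 8 rectangular rungs (64 mm deep, 26 mm thick), front faces flush with the rails' −y face. The bottom of the first rung is 220 mm above the floor and each subsequent rung is 326 mm higher than the one below.

The ladder is on top of the table, centred.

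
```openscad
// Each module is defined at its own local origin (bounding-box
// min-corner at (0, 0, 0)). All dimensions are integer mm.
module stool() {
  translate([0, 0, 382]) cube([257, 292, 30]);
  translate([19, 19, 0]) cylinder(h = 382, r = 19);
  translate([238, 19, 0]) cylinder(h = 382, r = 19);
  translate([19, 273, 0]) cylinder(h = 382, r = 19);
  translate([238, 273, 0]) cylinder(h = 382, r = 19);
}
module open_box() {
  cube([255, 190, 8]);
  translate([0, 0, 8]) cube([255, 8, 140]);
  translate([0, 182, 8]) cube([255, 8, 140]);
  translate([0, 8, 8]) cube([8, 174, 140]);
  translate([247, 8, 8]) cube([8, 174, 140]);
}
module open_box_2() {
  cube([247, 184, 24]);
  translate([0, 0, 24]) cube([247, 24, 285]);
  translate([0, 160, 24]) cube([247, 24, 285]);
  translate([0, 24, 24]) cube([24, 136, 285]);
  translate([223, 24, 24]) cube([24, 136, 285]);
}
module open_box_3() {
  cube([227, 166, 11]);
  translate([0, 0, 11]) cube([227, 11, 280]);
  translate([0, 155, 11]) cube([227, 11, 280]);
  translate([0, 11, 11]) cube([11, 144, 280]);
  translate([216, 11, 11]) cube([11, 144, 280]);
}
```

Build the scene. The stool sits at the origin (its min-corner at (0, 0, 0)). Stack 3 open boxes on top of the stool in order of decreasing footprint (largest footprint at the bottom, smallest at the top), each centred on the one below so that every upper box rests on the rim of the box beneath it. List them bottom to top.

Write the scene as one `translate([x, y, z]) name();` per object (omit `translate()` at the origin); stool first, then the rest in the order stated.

stool();
translate([1, 51, 412]) open_box();
translate([5, 54, 560]) open_box_2();
translate([15, 63, 869]) open_box_3();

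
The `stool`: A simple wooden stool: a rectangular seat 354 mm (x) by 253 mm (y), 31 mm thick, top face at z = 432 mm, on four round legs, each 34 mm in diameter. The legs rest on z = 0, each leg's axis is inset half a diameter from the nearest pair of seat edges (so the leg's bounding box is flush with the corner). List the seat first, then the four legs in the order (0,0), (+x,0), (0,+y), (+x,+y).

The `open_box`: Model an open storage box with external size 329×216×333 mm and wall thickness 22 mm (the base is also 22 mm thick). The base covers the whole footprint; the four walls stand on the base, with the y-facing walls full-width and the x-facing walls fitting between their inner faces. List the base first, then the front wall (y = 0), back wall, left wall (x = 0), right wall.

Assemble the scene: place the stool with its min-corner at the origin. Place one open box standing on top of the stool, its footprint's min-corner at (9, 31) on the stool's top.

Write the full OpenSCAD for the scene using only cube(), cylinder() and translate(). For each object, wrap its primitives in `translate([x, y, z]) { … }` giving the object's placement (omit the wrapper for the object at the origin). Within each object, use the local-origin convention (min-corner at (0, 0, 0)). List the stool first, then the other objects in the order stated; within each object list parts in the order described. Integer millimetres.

translate([0, 0, 401]) cube([354, 253, 31]);
translate([17, 17, 0]) cylinder(h = 401, r = 17);
translate([337, 17, 0]) cylinder(h = 401, r = 17);
translate([17, 236, 0]) cylinder(h = 401, r = 17);
translate([337, 236, 0]) cylinder(h = 401, r = 17);
translate([9, 31, 432]) {
  cube([329, 216, 22]);
  translate([0, 0, 22]) cube([329, 22, 311]);
  translate([0, 194, 22]) cube([329, 22, 311]);
  translate([0, 22, 22]) cube([22, 172, 311]);
  translate([307, 22, 22]) cube([22, 172, 311]);
}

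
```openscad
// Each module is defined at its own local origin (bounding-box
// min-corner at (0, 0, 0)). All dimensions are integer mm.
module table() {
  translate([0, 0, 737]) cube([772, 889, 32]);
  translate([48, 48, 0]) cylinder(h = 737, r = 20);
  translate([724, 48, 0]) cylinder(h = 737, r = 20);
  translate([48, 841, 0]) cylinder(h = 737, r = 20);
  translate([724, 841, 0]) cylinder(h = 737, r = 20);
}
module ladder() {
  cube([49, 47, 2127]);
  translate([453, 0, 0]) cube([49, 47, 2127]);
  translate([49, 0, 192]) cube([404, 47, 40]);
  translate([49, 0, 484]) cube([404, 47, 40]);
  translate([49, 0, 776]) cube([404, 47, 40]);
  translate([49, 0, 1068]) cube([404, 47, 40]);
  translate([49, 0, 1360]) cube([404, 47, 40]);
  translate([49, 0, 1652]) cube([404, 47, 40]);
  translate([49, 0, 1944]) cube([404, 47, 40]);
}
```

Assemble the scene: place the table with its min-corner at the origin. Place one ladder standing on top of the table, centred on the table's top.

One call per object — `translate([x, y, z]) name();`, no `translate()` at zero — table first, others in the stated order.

table();
translate([135, 421, 769]) ladder();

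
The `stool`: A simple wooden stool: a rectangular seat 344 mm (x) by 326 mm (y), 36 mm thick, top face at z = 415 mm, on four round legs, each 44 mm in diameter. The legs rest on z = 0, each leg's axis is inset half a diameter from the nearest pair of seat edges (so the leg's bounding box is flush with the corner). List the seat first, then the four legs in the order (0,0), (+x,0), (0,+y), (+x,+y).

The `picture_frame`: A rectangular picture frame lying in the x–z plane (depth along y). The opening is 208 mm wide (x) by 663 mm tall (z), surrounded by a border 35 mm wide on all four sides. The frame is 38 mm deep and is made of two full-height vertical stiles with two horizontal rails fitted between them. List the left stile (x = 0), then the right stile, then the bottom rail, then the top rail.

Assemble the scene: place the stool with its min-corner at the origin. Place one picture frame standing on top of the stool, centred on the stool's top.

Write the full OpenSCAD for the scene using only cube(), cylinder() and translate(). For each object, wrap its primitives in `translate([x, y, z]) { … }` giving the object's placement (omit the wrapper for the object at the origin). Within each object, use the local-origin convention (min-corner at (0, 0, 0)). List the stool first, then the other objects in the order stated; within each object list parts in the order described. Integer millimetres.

translate([0, 0, 379]) cube([344, 326, 36]);
translate([22, 22, 0]) cylinder(h = 379, r = 22);
translate([322, 22, 0]) cylinder(h = 379, r = 22);
translate([22, 304, 0]) cylinder(h = 379, r = 22);
translate([322, 304, 0]) cylinder(h = 379, r = 22);
translate([33, 144, 415]) {
  cube([35, 38, 733]);
  translate([243, 0, 0]) cube([35, 38, 733]);
  translate([35, 0, 0]) cube([208, 38, 35]);
  translate([35, 0, 698]) cube([208, 38, 35]);
}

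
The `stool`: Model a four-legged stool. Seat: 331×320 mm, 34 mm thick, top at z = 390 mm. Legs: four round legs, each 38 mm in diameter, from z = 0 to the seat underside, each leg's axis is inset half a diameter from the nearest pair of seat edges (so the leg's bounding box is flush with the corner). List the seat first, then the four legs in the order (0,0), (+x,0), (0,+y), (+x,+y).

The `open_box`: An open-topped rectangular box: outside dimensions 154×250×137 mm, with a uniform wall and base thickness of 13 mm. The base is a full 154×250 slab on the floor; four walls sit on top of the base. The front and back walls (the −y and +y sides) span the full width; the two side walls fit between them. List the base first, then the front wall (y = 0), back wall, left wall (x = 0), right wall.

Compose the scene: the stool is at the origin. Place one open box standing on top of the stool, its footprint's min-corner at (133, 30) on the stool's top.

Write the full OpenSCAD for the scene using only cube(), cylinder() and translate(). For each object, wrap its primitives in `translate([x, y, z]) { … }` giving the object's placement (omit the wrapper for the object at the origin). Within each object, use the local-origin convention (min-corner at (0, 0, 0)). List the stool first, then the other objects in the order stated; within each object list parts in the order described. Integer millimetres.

translate([0, 0, 356]) cube([331, 320, 34]);
translate([19, 19, 0]) cylinder(h = 356, r = 19);
translate([312, 19, 0]) cylinder(h = 356, r = 19);
translate([19, 301, 0]) cylinder(h = 356, r = 19);
translate([312, 301, 0]) cylinder(h = 356, r = 19);
translate([133, 30, 390]) {
  cube([154, 250, 13]);
  translate([0, 0, 13]) cube([154, 13, 124]);
  translate([0, 237, 13]) cube([154, 13, 124]);
  translate([0, 13, 13]) cube([13, 224, 124]);
  translate([141, 13, 13]) cube([13, 224, 124]);
}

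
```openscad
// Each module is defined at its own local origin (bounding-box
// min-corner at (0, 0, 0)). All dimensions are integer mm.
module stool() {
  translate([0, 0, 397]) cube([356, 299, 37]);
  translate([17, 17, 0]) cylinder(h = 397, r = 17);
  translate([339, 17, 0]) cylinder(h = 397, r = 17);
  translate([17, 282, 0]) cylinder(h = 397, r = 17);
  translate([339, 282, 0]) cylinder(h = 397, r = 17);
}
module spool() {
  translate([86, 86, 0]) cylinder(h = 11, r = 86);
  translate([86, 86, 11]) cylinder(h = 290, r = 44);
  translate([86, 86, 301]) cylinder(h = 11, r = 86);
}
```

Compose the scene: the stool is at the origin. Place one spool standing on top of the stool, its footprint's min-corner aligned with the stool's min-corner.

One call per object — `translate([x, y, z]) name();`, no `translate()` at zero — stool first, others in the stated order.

stool();
translate([0, 0, 434]) spool();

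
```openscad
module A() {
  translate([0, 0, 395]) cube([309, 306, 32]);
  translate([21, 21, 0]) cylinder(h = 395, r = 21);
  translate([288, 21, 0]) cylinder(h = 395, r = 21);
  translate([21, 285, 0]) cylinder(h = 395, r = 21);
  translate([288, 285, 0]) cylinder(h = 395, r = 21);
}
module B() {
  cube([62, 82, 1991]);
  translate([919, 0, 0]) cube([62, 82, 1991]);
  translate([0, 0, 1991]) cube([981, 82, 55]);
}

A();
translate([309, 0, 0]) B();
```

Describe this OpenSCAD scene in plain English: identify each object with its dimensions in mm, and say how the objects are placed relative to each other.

A is a four-legged stool. The seat is 309×306 mm, 32 mm thick, top at z = 427 mm. It stands on four round legs, each 42 mm in diameter, from z = 0 to the seat underside, each leg's axis is inset half a diameter from the nearest pair of seat edges (so the leg's bounding box is flush with the corner).

B is a rectangular door frame: two vertical jambs of 62×82 mm section, 1991 mm tall, with a clear opening 857 mm wide between their inner faces. A header 55 mm tall and 82 mm deep lies on top of the jambs and spans the full outside width.

The door frame is against the stool's +x side, with their −y faces flush.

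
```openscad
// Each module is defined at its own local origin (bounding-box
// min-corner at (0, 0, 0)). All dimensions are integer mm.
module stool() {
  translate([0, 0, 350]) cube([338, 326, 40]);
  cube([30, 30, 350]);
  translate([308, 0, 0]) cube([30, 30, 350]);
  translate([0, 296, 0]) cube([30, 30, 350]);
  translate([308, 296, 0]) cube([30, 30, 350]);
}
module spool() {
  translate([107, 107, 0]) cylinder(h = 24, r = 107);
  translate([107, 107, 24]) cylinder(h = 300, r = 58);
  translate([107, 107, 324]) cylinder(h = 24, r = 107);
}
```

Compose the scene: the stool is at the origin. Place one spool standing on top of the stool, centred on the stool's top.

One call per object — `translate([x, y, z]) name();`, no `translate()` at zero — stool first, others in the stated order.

stool();
translate([62, 56, 390]) spool();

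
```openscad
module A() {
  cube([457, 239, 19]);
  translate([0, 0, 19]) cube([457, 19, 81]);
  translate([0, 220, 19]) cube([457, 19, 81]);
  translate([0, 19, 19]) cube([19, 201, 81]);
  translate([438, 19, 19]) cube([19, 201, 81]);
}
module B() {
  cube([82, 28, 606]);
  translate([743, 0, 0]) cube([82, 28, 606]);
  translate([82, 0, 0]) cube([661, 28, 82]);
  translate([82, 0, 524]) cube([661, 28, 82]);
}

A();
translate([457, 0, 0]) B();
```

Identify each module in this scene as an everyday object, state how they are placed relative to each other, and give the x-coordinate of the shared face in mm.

The open box's +x face and the picture frame's −x face are both at x = 457 mm.

A is an open box. B is a picture frame. The picture frame is against the open box's +x side, with their −y faces flush. The x-coordinate of the shared face is 457 mm.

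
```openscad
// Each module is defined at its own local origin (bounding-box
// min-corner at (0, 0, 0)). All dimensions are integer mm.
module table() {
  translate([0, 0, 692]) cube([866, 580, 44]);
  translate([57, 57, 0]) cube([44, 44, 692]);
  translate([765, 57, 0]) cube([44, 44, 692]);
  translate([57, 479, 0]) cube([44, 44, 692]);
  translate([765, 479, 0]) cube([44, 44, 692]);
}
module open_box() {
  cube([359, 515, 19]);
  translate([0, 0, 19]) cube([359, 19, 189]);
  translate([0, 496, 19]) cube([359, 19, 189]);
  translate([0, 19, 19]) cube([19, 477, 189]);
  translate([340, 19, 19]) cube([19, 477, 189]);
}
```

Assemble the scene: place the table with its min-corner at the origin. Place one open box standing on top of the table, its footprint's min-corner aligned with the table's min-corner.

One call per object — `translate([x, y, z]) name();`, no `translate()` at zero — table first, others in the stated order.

table();
translate([0, 0, 736]) open_box();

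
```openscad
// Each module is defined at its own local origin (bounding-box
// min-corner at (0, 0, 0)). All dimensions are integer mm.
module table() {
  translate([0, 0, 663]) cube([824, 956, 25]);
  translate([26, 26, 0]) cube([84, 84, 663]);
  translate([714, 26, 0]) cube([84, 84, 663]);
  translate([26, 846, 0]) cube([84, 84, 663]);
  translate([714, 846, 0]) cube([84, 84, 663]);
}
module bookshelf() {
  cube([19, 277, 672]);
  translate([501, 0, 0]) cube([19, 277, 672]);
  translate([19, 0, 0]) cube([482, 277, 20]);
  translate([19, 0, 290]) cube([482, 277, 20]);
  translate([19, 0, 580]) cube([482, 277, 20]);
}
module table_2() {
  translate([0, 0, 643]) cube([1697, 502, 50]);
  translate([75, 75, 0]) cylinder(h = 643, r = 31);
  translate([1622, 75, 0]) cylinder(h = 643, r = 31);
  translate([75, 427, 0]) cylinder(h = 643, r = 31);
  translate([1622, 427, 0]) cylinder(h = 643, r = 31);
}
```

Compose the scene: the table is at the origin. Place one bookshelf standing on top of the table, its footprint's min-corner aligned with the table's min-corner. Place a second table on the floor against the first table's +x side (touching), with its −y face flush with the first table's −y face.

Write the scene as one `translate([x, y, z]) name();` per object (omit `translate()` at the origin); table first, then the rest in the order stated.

table();
translate([0, 0, 688]) bookshelf();
translate([824, 0, 0]) table_2();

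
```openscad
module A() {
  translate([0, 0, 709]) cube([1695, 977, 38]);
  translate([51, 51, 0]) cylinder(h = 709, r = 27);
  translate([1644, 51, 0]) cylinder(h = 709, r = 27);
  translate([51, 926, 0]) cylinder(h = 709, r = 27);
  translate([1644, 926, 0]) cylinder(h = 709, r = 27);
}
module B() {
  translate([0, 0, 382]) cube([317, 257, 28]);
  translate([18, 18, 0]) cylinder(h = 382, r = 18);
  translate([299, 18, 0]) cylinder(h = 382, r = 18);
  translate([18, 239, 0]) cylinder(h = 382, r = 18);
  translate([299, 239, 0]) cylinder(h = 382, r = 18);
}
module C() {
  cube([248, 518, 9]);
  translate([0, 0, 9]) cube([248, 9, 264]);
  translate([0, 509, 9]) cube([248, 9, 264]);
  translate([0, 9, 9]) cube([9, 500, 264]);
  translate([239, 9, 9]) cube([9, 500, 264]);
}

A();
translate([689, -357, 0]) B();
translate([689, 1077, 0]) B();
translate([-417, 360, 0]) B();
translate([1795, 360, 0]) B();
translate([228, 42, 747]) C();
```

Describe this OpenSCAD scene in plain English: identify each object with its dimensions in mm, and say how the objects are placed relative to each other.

A is a table: top 1695 mm (x) × 977 mm (y), 38 mm thick, upper face at z = 747 mm, on four round legs of 54 mm diameter, each leg's bounding box inset 24 mm from the nearest pair of top edges, running from z = 0 to the bottom of the top.

B is a four-legged stool. The seat is a 317×257×28 mm slab whose top surface is at z = 410 mm; four round legs, each 36 mm in diameter, run from the floor (z = 0) to the underside of the seat, each leg's axis is inset half a diameter from the nearest pair of seat edges (so the leg's bounding box is flush with the corner).

C is an open-topped rectangular box: outside dimensions 248×518×273 mm, with a uniform wall and base thickness of 9 mm. The base is a full 248×518 slab on the floor; four walls sit on top of the base. The front and back walls (the −y and +y sides) span the full width; the two side walls fit between them.

Four stools sit around the table at the −y, +y, −x, +x sides. The open box is on top of the table.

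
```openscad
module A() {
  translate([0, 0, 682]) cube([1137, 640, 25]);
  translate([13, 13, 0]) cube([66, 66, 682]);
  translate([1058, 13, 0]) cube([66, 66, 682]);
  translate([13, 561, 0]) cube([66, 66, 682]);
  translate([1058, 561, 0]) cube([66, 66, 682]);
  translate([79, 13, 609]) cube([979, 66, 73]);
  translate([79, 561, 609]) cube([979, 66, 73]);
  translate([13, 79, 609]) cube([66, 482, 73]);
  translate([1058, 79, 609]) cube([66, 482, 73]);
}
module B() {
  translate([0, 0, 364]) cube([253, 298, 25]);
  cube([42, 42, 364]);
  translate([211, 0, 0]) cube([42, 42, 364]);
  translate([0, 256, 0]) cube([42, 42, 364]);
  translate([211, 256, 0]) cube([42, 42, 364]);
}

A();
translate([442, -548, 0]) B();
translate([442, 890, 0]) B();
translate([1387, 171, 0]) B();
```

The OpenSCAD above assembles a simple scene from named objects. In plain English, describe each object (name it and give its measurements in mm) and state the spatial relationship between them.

A is a rectangular dining table. The top is 1137×640×25 mm with its upper surface at z = 707 mm. It stands on four 66×66 mm square legs, each inset 13 mm from the nearest pair of top edges, running from the floor to the underside of the top. Four apron rails, 66 mm thick and 73 mm tall, run between adjacent legs with their top edges flush with the underside of the top and their outer faces flush with the legs' outer faces.

B is a simple wooden stool: a rectangular seat 253 mm (x) by 298 mm (y), 25 mm thick, top face at z = 389 mm, on four square legs, each 42×42 mm in cross-section. The legs rest on z = 0, each flush with a corner of the seat.

Three stools sit around the table at the −y, +y, +x sides.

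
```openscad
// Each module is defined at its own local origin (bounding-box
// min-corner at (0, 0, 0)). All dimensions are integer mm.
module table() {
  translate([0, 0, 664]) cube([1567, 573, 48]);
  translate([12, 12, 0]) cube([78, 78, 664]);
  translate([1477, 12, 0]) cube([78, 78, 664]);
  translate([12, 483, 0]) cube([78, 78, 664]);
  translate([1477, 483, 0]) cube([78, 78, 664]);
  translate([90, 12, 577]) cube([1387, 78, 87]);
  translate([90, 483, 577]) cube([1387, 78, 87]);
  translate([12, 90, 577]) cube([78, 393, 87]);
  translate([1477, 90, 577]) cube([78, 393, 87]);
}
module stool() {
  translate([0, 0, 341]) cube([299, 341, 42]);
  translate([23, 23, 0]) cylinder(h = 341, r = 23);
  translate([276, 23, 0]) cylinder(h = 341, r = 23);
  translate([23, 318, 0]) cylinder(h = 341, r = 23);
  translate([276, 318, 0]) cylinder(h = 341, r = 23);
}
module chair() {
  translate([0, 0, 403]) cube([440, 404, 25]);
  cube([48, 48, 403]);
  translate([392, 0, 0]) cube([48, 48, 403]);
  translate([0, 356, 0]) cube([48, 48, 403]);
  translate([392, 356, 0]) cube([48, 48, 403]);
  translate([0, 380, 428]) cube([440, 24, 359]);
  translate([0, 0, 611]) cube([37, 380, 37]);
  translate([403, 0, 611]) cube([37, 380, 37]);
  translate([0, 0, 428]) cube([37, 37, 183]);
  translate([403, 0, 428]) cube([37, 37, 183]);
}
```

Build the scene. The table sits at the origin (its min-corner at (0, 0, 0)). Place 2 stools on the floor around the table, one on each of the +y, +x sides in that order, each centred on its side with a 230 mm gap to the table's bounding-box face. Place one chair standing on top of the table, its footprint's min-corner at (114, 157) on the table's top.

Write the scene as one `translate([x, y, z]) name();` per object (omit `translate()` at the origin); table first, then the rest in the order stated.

table();
translate([634, 803, 0]) stool();
translate([1797, 116, 0]) stool();
translate([114, 157, 712]) chair();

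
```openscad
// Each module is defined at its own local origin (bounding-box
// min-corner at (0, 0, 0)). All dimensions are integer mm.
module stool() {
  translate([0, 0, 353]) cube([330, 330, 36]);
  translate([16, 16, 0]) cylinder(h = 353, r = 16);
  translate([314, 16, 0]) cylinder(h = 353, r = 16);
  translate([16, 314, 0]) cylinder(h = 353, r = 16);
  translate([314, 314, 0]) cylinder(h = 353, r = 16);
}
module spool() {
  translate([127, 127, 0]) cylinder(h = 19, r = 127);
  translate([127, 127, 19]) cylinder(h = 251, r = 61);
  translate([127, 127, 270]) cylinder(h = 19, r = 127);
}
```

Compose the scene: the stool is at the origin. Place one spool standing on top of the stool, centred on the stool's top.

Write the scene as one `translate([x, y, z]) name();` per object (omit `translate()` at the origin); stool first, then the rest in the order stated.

stool();
translate([38, 38, 389]) spool();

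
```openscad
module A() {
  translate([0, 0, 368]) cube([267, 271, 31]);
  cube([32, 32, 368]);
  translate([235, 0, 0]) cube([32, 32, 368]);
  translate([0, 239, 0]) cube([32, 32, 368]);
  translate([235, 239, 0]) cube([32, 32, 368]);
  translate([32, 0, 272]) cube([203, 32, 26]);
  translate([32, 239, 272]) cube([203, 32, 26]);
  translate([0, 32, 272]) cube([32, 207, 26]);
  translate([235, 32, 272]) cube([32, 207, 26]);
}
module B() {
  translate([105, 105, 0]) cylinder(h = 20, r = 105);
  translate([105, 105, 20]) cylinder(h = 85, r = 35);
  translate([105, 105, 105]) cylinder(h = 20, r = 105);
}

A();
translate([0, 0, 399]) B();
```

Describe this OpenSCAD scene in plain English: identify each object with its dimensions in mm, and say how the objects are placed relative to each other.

A is a four-legged stool. The seat is 267×271 mm, 31 mm thick, top at z = 399 mm. It stands on four square legs, each 32×32 mm in cross-section, from z = 0 to the seat underside, each flush with a corner of the seat. Four stretchers, 32 mm wide and 26 mm tall, connect adjacent legs with their undersides at z = 272 mm, each running between the inner faces of the legs it joins and aligned with the legs' outer faces on the other axis.

B is a spool: two coaxial disc flanges of radius 105 mm and thickness 20 mm, joined by a core cylinder of radius 35 mm and height 85 mm. The lower flange rests on z = 0 and the three cylinders share a vertical axis.

The spool is on top of the stool.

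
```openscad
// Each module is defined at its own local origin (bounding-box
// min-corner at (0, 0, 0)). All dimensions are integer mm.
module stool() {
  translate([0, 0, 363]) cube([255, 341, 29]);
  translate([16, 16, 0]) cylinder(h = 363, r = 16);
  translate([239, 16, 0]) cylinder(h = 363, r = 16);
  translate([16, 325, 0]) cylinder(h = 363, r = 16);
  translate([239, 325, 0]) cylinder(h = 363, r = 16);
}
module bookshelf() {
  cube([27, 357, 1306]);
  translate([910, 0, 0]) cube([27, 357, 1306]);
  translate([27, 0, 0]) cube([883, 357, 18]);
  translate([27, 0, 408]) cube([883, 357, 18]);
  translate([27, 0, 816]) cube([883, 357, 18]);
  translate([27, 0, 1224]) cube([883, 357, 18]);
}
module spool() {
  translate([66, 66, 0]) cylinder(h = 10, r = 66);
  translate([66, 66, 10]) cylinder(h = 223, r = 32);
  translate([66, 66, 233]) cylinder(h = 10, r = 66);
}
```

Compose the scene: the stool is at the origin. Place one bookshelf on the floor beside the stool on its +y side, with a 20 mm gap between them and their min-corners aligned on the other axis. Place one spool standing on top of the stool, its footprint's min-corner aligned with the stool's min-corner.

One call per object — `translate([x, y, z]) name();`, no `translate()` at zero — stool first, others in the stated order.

stool();
translate([0, 361, 0]) bookshelf();
translate([0, 0, 392]) spool();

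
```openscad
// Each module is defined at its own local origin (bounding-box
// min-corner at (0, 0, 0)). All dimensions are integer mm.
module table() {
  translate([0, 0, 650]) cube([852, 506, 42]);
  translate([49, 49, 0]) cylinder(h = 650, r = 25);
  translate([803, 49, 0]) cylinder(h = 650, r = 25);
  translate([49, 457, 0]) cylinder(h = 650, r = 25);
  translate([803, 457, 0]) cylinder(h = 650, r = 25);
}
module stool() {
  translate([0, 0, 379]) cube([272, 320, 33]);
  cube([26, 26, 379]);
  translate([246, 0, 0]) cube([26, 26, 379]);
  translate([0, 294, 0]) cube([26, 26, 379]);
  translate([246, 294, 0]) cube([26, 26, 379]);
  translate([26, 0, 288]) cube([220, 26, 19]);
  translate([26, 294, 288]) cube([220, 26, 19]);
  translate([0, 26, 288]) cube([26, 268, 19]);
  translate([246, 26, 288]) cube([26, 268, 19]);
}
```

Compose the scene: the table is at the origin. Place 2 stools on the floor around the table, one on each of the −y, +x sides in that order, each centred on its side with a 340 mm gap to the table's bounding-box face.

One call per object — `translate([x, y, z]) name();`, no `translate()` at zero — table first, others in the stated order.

table();
translate([290, -660, 0]) stool();
translate([1192, 93, 0]) stool();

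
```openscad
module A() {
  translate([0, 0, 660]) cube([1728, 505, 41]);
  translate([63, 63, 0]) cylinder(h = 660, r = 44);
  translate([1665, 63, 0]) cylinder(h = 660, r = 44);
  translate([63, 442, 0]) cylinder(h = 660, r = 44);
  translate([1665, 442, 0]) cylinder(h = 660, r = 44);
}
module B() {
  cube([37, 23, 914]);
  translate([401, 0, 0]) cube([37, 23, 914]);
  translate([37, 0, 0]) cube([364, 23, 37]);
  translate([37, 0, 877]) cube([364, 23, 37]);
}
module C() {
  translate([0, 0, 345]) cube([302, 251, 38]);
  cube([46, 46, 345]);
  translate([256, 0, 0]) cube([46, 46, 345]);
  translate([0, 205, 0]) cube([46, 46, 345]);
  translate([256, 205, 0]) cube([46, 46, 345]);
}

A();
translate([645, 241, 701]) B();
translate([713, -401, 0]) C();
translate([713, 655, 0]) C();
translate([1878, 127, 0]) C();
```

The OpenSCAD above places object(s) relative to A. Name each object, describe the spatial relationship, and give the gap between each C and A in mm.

A is a table. B is a picture frame. C is a stool. The picture frame is on top of the table, centred. Three stools sit around the table at the −y, +y, +x sides. The gap between each stool and the table is 150 mm.

Each stool's nearest face is 150 mm from the table's bounding box.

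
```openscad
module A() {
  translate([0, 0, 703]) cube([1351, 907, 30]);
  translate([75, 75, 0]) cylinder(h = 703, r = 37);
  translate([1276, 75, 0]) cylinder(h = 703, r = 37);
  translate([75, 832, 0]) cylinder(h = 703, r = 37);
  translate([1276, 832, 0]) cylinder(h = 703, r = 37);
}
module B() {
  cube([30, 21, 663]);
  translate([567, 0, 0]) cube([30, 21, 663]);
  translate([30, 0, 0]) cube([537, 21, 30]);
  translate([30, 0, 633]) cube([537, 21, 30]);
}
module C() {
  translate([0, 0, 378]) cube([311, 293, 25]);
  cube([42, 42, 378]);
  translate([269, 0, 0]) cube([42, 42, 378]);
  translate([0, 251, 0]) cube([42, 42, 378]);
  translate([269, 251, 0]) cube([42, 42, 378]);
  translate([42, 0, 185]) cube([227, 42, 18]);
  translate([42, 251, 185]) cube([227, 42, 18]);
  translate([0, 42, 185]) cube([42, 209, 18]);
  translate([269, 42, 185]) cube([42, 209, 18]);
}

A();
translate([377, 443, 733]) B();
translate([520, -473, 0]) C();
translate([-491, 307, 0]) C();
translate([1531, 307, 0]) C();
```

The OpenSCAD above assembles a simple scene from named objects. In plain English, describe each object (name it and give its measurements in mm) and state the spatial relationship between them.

A is a rectangular dining table. The top is 1351×907×30 mm with its upper surface at z = 733 mm. It stands on four round legs of 74 mm diameter, each leg's bounding box inset 38 mm from the nearest pair of top edges, running from the floor to the underside of the top.

B is a rectangular picture frame lying in the x–z plane (depth along y). The opening is 537 mm wide (x) by 603 mm tall (z), surrounded by a border 30 mm wide on all four sides. The frame is 21 mm deep and is made of two full-height vertical stiles with two horizontal rails fitted between them.

C is a four-legged stool. The seat is 311×293 mm, 25 mm thick, top at z = 403 mm. It stands on four square legs, each 42×42 mm in cross-section, from z = 0 to the seat underside, each flush with a corner of the seat. Four stretchers, 42 mm wide and 18 mm tall, connect adjacent legs with their undersides at z = 185 mm, each running between the inner faces of the legs it joins and aligned with the legs' outer faces on the other axis.

The picture frame is on top of the table, centred. Three stools sit around the table at the −y, −x, +x sides.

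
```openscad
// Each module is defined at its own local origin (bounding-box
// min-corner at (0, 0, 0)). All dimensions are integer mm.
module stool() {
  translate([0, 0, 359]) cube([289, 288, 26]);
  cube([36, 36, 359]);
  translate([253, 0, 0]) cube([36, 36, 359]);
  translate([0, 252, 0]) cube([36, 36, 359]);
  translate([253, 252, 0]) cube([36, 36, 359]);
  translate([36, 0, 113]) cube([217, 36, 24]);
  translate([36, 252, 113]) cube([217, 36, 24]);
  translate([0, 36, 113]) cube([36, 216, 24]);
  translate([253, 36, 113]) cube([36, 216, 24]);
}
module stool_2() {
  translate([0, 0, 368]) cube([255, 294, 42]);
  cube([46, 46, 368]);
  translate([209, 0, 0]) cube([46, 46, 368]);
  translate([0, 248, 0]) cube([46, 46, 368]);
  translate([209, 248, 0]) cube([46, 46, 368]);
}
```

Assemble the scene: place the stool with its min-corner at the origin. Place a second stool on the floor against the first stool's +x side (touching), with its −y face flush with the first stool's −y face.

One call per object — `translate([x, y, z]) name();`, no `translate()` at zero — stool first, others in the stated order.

stool();
translate([289, 0, 0]) stool_2();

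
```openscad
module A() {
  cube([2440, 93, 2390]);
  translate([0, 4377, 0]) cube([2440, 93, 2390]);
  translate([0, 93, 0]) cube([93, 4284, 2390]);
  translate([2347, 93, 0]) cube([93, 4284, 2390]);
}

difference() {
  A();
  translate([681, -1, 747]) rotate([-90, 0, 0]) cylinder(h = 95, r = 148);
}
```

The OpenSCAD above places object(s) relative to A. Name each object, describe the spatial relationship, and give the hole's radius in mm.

The subtracted cylinder has r = 148 mm.

A is a house frame. The house frame has a circular hole through its front wall. The hole's radius is 148 mm.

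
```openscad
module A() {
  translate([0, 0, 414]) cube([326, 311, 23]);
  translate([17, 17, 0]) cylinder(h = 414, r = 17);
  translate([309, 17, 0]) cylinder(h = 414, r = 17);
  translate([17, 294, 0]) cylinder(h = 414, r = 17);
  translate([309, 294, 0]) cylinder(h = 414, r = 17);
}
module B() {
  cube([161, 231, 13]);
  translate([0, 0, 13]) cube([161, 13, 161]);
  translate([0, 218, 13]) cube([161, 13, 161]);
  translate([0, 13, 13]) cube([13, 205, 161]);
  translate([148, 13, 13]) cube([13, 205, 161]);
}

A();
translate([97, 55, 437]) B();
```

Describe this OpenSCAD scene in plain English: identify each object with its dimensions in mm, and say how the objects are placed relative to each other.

A is a four-legged stool. The seat is a 326×311×23 mm slab whose top surface is at z = 437 mm; four round legs, each 34 mm in diameter, run from the floor (z = 0) to the underside of the seat, each leg's axis is inset half a diameter from the nearest pair of seat edges (so the leg's bounding box is flush with the corner).

B is an open storage box with external size 161×231×174 mm and wall thickness 13 mm (the base is also 13 mm thick). The base covers the whole footprint; the four walls stand on the base, with the y-facing walls full-width and the x-facing walls fitting between their inner faces.

The open box is on top of the stool.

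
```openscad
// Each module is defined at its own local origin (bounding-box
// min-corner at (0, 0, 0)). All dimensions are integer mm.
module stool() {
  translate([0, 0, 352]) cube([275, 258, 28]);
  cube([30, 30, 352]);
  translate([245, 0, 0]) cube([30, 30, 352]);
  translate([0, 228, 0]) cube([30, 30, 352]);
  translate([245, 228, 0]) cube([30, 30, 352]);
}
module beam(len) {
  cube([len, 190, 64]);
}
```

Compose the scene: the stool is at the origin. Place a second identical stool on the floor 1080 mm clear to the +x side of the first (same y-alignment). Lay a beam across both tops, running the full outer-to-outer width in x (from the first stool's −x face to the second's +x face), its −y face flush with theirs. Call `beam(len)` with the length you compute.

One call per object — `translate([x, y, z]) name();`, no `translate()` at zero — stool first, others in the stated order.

stool();
translate([1355, 0, 0]) stool();
translate([0, 0, 380]) beam(1630);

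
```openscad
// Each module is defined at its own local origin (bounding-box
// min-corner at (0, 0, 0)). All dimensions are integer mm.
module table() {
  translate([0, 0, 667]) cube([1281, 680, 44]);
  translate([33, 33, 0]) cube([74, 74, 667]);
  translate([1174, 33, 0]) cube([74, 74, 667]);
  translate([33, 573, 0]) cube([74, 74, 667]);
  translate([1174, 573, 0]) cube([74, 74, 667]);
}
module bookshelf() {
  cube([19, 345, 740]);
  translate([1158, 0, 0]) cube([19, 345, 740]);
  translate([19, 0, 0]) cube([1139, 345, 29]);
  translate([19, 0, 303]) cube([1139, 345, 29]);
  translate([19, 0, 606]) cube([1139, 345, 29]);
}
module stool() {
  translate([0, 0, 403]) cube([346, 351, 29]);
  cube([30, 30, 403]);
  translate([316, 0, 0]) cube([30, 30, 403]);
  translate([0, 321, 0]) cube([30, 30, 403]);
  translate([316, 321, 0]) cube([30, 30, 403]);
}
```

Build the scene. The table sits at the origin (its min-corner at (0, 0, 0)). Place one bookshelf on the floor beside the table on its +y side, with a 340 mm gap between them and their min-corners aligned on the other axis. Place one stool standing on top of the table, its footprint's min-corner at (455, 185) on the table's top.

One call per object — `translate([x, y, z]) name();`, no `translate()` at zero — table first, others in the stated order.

table();
translate([0, 1020, 0]) bookshelf();
translate([455, 185, 711]) stool();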